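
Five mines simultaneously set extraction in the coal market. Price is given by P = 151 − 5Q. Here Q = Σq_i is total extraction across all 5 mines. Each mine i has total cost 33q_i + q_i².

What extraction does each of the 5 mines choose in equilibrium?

3.6875

A representative mine's profit is π_i = q_i(151 − 5Q) − 33q_i − q_i², with Q = q_i + Σ_{j≠i} q_j.
First-order condition: 118 − 12q_i − 5Σ_{j≠i} q_j = 0.
In a symmetric equilibrium every mine chooses the same q, so Σ_{j≠i} q_j = 4q. The condition becomes 118 − 32q = 0, giving q = 118/32 = 3.6875.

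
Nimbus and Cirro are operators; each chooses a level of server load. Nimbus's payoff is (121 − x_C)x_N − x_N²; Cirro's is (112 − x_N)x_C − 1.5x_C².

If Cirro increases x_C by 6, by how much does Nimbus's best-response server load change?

-3

Expanding Nimbus's payoff: 121x_N − x_Cx_N − x_N².
∂π/∂x_N = 121 − x_C − 2x_N = 0, so x_N = 60.5 − 0.5x_C.
The reaction-function slope is −0.5, so a 6-unit rise in x_C moves x_N by −0.5 × 6 = −3. Nimbus's best response falls — the actions are strategic substitutes.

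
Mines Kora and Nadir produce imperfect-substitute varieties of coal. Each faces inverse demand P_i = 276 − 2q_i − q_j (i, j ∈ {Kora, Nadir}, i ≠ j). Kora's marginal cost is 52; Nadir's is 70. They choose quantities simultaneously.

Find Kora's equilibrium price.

144

Mine Kora's profit: π = q_{Kora}(276 − 2q_{Kora} − q_{Nadir}) − 52q_{Kora}.
∂π/∂q_{Kora} = 224 − 4q_{Kora} − q_{Nadir} = 0 ⇒ q_{Kora} = 56 − 0.25q_{Nadir}.
Similarly q_{Nadir} = 51.5 − 0.25q_{Kora}.
Plugging q_{Nadir} into Kora's best response: q_{Kora} = 56 − 0.25(51.5 − 0.25q_{Kora}) ⇒ 0.9375q_{Kora} = 43.125, so q_{Kora} = 46.
Then q_{Nadir} = 51.5 − 0.25·46 = 40.
P_{Kora} = 276 − 2·46 − 40 = 144.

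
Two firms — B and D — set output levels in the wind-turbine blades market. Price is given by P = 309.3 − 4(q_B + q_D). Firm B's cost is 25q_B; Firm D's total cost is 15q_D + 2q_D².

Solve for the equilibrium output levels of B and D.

Firm B's profit: π = q_B(309.3 − 4(q_B + q_D)) − 25q_B.
∂π/∂q_B = 284.3 − 8q_B − 4q_D = 0, so q_B = 35.5375 − 0.5q_D.
For D: ∂π/∂q_D = 294.3 − 12q_D − 4q_B = 0 ⇒ q_D = 24.525 − (1/3)q_B.
Substituting the second reaction function into the first: q_B = 35.5375 − 0.5(24.525 − (1/3)q_B), which gives (5/6)q_B = 23.275 ⇒ q_B = 27.93.
Then q_D = 24.525 − (1/3)·27.93 = 15.215.

27.93, 15.215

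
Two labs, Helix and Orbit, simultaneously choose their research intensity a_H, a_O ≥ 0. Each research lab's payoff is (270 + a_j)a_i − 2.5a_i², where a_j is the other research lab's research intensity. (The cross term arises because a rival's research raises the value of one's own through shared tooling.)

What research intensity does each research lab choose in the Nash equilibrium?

67.5

Helix's payoff is (270 + a_O)a_H − 2.5a_H².
∂π/∂a_H = 270 + a_O − 5a_H = 0, so a_H = 54 + 0.2a_O.
By symmetry a_O = a_H; substituting into the reaction function, 0.8a_H = 54 and a_H = 67.5.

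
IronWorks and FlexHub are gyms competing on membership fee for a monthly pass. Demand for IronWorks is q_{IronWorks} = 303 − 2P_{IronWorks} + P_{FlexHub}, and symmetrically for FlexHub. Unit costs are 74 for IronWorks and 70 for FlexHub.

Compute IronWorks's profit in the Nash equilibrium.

11491.28

IronWorks's profit: π = (P_{IronWorks} − 74)(303 − 2P_{IronWorks} + P_{FlexHub}).
∂π/∂P_{IronWorks} = 451 − 4P_{IronWorks} + P_{FlexHub} = 0 ⇒ P_{IronWorks} = 112.75 + 0.25P_{FlexHub}.
Similarly P_{FlexHub} = 110.75 + 0.25P_{IronWorks}.
Solving the two reaction functions simultaneously: (1 − (0.25)(0.25))P_{IronWorks} = 112.75 + 0.25·110.75, so 0.9375P_{IronWorks} = 140.4375 and P_{IronWorks} = 149.8.
Then P_{FlexHub} = 110.75 + 0.25·149.8 = 148.2.
q_{IronWorks} = 303 − 2·149.8 + 148.2 = 151.6.
Profit = (149.8 − 74)·151.6 = 11491.28.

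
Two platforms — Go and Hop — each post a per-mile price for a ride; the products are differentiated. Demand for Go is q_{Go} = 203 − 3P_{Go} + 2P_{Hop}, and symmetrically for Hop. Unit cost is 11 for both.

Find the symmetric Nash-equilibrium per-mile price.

59

Go's profit: π = (P_{Go} − 11)(203 − 3P_{Go} + 2P_{Hop}).
∂π/∂P_{Go} = 236 − 6P_{Go} + 2P_{Hop} = 0 ⇒ P_{Go} = 118/3 + (1/3)P_{Hop}.
By symmetry P_{Hop} = P_{Go}; substituting into the reaction function, (2/3)P_{Go} = 118/3 and P_{Go} = 59.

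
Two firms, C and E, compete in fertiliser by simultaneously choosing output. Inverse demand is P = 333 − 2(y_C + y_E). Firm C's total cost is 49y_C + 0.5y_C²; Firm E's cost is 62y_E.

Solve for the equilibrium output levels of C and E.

Firm C's profit: π = y_C(333 − 2(y_C + y_E)) − 49y_C − 0.5y_C².
∂π/∂y_C = 284 − 5y_C − 2y_E = 0, so y_C = 56.8 − 0.4y_E.
For E: ∂π/∂y_E = 271 − 4y_E − 2y_C = 0 ⇒ y_E = 67.75 − 0.5y_C.
Plugging y_E into C's best response: y_C = 56.8 − 0.4(67.75 − 0.5y_C) ⇒ 0.8y_C = 29.7, so y_C = 37.125.
Then y_E = 67.75 − 0.5·37.125 = 49.1875.

37.125, 49.1875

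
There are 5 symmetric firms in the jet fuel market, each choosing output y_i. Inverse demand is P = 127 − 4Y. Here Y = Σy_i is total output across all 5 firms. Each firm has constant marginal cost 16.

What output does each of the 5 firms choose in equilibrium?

4.625

A representative firm's profit is π_i = y_i(127 − 4Y) − 16y_i, with Y = y_i + Σ_{j≠i} y_j.
First-order condition: 111 − 8y_i − 4Σ_{j≠i} y_j = 0.
Imposing symmetry (y_j = y for all j) turns Σ_{j≠i} y_j into 4y, so 111 = 24y and y = 4.625.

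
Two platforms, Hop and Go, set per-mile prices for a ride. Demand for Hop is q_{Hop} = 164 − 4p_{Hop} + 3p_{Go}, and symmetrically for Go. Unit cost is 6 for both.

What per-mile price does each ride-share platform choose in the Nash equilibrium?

37.6

Hop's profit: π = (p_{Hop} − 6)(164 − 4p_{Hop} + 3p_{Go}).
∂π/∂p_{Hop} = 188 − 8p_{Hop} + 3p_{Go} = 0 ⇒ p_{Hop} = 23.5 + 0.375p_{Go}.
Setting p_{Hop} = p_{Go} in the reaction function: p_{Hop} = 23.5 + 0.375p_{Hop}, so p_{Hop} = 23.5 / 0.625 = 37.6.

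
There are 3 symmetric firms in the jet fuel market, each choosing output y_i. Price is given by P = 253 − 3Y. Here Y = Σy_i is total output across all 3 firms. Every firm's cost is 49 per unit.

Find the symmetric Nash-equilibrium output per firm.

A representative firm's profit is π_i = y_i(253 − 3Y) − 49y_i, with Y = y_i + Σ_{j≠i} y_j.
First-order condition: 204 − 6y_i − 3Σ_{j≠i} y_j = 0.
Imposing symmetry (y_j = y for all j) turns Σ_{j≠i} y_j into 2y, so 204 = 12y and y = 17.

17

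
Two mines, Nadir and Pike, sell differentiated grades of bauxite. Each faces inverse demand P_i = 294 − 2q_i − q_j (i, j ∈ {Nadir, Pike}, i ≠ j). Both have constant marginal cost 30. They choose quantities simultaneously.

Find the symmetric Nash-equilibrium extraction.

Mine Nadir's profit: π = q_{Nadir}(294 − 2q_{Nadir} − q_{Pike}) − 30q_{Nadir}.
∂π/∂q_{Nadir} = 264 − 4q_{Nadir} − q_{Pike} = 0 ⇒ q_{Nadir} = 66 − 0.25q_{Pike}.
The game is symmetric, so in equilibrium q_{Pike} = q_{Nadir}: the reaction function gives 1.25q_{Nadir} = 66, hence q_{Nadir} = 52.8.

52.8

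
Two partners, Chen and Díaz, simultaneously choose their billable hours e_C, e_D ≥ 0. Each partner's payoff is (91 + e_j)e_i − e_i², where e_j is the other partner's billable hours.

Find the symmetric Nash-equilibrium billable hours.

Chen's payoff is (91 + e_D)e_C − e_C².
∂π/∂e_C = 91 + e_D − 2e_C = 0, so e_C = 45.5 + 0.5e_D.
By symmetry e_D = e_C; substituting into the reaction function, 0.5e_C = 45.5 and e_C = 91.

91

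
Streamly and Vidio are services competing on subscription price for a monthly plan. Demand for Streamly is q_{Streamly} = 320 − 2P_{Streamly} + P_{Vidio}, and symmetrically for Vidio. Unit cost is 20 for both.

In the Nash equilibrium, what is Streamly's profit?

20000

Streamly's profit: π = (P_{Streamly} − 20)(320 − 2P_{Streamly} + P_{Vidio}).
∂π/∂P_{Streamly} = 360 − 4P_{Streamly} + P_{Vidio} = 0 ⇒ P_{Streamly} = 90 + 0.25P_{Vidio}.
The game is symmetric, so in equilibrium P_{Vidio} = P_{Streamly}: the reaction function gives 0.75P_{Streamly} = 90, hence P_{Streamly} = 120.
q_{Streamly} = 320 − 2·120 + 120 = 200.
Profit = (120 − 20)·200 = 20000.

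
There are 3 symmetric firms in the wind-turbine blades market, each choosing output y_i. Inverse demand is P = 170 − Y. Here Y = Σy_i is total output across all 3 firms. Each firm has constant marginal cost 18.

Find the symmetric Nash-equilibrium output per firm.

38

A representative firm's profit is π_i = y_i(170 − Y) − 18y_i, with Y = y_i + Σ_{j≠i} y_j.
First-order condition: 152 − 2y_i − Σ_{j≠i} y_j = 0.
In a symmetric equilibrium every firm chooses the same y, so Σ_{j≠i} y_j = 2y. The condition becomes 152 − 4y = 0, giving y = 152/4 = 38.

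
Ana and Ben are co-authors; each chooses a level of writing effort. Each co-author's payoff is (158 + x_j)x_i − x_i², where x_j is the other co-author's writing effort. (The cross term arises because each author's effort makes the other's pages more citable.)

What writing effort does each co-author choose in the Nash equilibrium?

158

Ana's payoff is (158 + x_B)x_A − x_A².
∂π/∂x_A = 158 + x_B − 2x_A = 0, so x_A = 79 + 0.5x_B.
By symmetry x_B = x_A; substituting into the reaction function, 0.5x_A = 79 and x_A = 158.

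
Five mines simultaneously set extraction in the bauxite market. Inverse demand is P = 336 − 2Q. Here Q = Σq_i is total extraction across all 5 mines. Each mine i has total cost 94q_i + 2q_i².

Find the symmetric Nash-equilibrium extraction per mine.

15.125

A representative mine's profit is π_i = q_i(336 − 2Q) − 94q_i − 2q_i², with Q = q_i + Σ_{j≠i} q_j.
First-order condition: 242 − 8q_i − 2Σ_{j≠i} q_j = 0.
In a symmetric equilibrium every mine chooses the same q, so Σ_{j≠i} q_j = 4q. The condition becomes 242 − 16q = 0, giving q = 242/16 = 15.125.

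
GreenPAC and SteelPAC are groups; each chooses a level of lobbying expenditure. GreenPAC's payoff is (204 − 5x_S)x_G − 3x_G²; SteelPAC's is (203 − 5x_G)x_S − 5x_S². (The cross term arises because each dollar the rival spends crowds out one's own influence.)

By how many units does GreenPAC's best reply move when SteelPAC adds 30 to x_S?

Expanding GreenPAC's payoff: 204x_G − 5x_Sx_G − 3x_G².
∂π/∂x_G = 204 − 5x_S − 6x_G = 0, so x_G = 34 − (5/6)x_S.
The reaction-function slope is −5/6, so a 30-unit rise in x_S moves x_G by −5/6 × 30 = −25. GreenPAC's best response falls — the actions are strategic substitutes.

-25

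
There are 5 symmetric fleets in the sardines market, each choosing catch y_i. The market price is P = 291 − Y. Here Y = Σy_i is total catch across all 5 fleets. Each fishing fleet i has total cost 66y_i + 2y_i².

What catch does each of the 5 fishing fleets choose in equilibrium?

A representative fishing fleet's profit is π_i = y_i(291 − Y) − 66y_i − 2y_i², with Y = y_i + Σ_{j≠i} y_j.
First-order condition: 225 − 6y_i − Σ_{j≠i} y_j = 0.
In a symmetric equilibrium every fishing fleet chooses the same y, so Σ_{j≠i} y_j = 4y. The condition becomes 225 − 10y = 0, giving y = 225/10 = 22.5.

22.5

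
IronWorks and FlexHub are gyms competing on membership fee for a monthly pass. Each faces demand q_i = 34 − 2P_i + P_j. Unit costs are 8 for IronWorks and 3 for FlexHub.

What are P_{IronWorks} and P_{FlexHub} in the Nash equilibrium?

IronWorks's profit: π = (P_{IronWorks} − 8)(34 − 2P_{IronWorks} + P_{FlexHub}).
∂π/∂P_{IronWorks} = 50 − 4P_{IronWorks} + P_{FlexHub} = 0 ⇒ P_{IronWorks} = 12.5 + 0.25P_{FlexHub}.
Similarly P_{FlexHub} = 10 + 0.25P_{IronWorks}.
Substituting the second reaction function into the first: P_{IronWorks} = 12.5 + 0.25(10 + 0.25P_{IronWorks}), which gives 0.9375P_{IronWorks} = 15 ⇒ P_{IronWorks} = 16.
Then P_{FlexHub} = 10 + 0.25·16 = 14.

16, 14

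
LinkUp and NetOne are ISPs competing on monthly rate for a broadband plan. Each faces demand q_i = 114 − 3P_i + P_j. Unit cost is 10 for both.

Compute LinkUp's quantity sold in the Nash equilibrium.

56.4

LinkUp's profit: π = (P_{LinkUp} − 10)(114 − 3P_{LinkUp} + P_{NetOne}).
∂π/∂P_{LinkUp} = 144 − 6P_{LinkUp} + P_{NetOne} = 0 ⇒ P_{LinkUp} = 24 + (1/6)P_{NetOne}.
By symmetry P_{NetOne} = P_{LinkUp}; substituting into the reaction function, (5/6)P_{LinkUp} = 24 and P_{LinkUp} = 28.8.
q_{LinkUp} = 114 − 3·28.8 + 28.8 = 56.4.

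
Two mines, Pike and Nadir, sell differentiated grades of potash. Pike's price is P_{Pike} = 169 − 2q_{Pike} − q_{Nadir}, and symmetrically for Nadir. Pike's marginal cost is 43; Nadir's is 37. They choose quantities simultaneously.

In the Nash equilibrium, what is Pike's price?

Mine Pike's profit: π = q_{Pike}(169 − 2q_{Pike} − q_{Nadir}) − 43q_{Pike}.
∂π/∂q_{Pike} = 126 − 4q_{Pike} − q_{Nadir} = 0 ⇒ q_{Pike} = 31.5 − 0.25q_{Nadir}.
Similarly q_{Nadir} = 33 − 0.25q_{Pike}.
Plugging q_{Nadir} into Pike's best response: q_{Pike} = 31.5 − 0.25(33 − 0.25q_{Pike}) ⇒ 0.9375q_{Pike} = 23.25, so q_{Pike} = 24.8.
Then q_{Nadir} = 33 − 0.25·24.8 = 26.8.
P_{Pike} = 169 − 2·24.8 − 26.8 = 92.6.

92.6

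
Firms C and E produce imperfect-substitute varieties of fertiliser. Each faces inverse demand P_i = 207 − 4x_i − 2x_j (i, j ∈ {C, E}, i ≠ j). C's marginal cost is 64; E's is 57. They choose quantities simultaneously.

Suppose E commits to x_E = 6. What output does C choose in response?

Firm C's profit: π = x_C(207 − 4x_C − 2x_E) − 64x_C.
∂π/∂x_C = 143 − 8x_C − 2x_E = 0 ⇒ x_C = 17.875 − 0.25x_E.
At x_E = 6: x_C = 17.875 − 0.25·6 = 16.375.

16.375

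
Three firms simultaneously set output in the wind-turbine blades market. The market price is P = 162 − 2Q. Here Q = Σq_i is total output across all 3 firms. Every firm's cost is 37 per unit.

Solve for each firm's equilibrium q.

15.625

A representative firm's profit is π_i = q_i(162 − 2Q) − 37q_i, with Q = q_i + Σ_{j≠i} q_j.
First-order condition: 125 − 4q_i − 2Σ_{j≠i} q_j = 0.
In a symmetric equilibrium every firm chooses the same q, so Σ_{j≠i} q_j = 2q. The condition becomes 125 − 8q = 0, giving q = 125/8 = 15.625.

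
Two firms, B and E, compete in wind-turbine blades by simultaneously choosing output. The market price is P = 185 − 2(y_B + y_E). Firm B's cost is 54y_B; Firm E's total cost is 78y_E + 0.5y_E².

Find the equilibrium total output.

37.9375

Firm B's profit: π = y_B(185 − 2(y_B + y_E)) − 54y_B.
∂π/∂y_B = 131 − 4y_B − 2y_E = 0, so y_B = 32.75 − 0.5y_E.
For E: ∂π/∂y_E = 107 − 5y_E − 2y_B = 0 ⇒ y_E = 21.4 − 0.4y_B.
Solving the two reaction functions simultaneously: (1 − (−0.5)(−0.4))y_B = 32.75 − 0.5·21.4, so 0.8y_B = 22.05 and y_B = 27.5625.
Then y_E = 21.4 − 0.4·27.5625 = 10.375.
Total output: 27.5625 + 10.375 = 37.9375.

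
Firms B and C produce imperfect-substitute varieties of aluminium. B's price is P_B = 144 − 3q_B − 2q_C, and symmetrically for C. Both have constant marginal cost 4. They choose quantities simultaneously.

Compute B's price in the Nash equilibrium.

Firm B's profit: π = q_B(144 − 3q_B − 2q_C) − 4q_B.
∂π/∂q_B = 140 − 6q_B − 2q_C = 0 ⇒ q_B = 70/3 − (1/3)q_C.
The game is symmetric, so in equilibrium q_C = q_B: the reaction function gives (4/3)q_B = 70/3, hence q_B = 17.5.
P_B = 144 − 3·17.5 − 2·17.5 = 56.5.

56.5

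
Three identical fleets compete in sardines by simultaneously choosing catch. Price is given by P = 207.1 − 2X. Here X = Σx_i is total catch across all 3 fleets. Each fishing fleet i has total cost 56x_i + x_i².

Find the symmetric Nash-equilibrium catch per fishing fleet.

A representative fishing fleet's profit is π_i = x_i(207.1 − 2X) − 56x_i − x_i², with X = x_i + Σ_{j≠i} x_j.
First-order condition: 151.1 − 6x_i − 2Σ_{j≠i} x_j = 0.
In a symmetric equilibrium every fishing fleet chooses the same x, so Σ_{j≠i} x_j = 2x. The condition becomes 151.1 − 10x = 0, giving x = 151.1/10 = 15.11.

15.11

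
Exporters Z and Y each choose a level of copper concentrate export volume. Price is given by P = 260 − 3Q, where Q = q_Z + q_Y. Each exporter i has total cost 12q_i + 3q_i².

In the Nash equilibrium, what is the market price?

Exporter Z's profit: π = q_Z(260 − 3(q_Z + q_Y)) − 12q_Z − 3q_Z².
∂π/∂q_Z = 248 − 12q_Z − 3q_Y = 0, so q_Z = 62/3 − 0.25q_Y.
By symmetry q_Y = q_Z; substituting into the reaction function, 1.25q_Z = 62/3 and q_Z = 248/15.
Equilibrium price: P = 260 − 3·(496/15) = 160.8.

160.8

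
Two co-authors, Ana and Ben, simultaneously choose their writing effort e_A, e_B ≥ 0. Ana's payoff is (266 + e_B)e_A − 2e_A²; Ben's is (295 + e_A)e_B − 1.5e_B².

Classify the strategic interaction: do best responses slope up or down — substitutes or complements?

Expanding Ana's payoff: 266e_A + e_Be_A − 2e_A².
∂π/∂e_A = 266 + e_B − 4e_A = 0, so e_A = 66.5 + 0.25e_B.
The best-response slope de_A/de_B = 0.25 > 0: the reaction function is upward-sloping, so the choices are strategic complements.

strategic complements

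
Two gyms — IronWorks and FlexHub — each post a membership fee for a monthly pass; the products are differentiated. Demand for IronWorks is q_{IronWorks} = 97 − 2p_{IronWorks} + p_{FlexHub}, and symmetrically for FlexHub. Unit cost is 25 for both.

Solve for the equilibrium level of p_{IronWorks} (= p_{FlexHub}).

IronWorks's profit: π = (p_{IronWorks} − 25)(97 − 2p_{IronWorks} + p_{FlexHub}).
∂π/∂p_{IronWorks} = 147 − 4p_{IronWorks} + p_{FlexHub} = 0 ⇒ p_{IronWorks} = 36.75 + 0.25p_{FlexHub}.
By symmetry p_{FlexHub} = p_{IronWorks}; substituting into the reaction function, 0.75p_{IronWorks} = 36.75 and p_{IronWorks} = 49.

49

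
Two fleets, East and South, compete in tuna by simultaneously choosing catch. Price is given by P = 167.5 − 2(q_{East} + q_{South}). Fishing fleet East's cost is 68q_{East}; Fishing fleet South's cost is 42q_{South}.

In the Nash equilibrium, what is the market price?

92.5

Fishing fleet East's profit: π = q_{East}(167.5 − 2(q_{East} + q_{South})) − 68q_{East}.
∂π/∂q_{East} = 99.5 − 4q_{East} − 2q_{South} = 0, so q_{East} = 24.875 − 0.5q_{South}.
By the same steps for South: q_{South} = 31.375 − 0.5q_{East}.
Solving the two reaction functions simultaneously: (1 − (−0.5)(−0.5))q_{East} = 24.875 − 0.5·31.375, so 0.75q_{East} = 9.1875 and q_{East} = 12.25.
Then q_{South} = 31.375 − 0.5·12.25 = 25.25.
Equilibrium price: P = 167.5 − 2·37.5 = 92.5.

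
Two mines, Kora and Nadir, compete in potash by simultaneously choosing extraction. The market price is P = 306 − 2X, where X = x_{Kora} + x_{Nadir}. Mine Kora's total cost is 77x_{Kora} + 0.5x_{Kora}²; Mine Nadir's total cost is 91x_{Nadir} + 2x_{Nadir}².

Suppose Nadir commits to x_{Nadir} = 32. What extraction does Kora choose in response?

33

Mine Kora's profit: π = x_{Kora}(306 − 2(x_{Kora} + x_{Nadir})) − 77x_{Kora} − 0.5x_{Kora}².
∂π/∂x_{Kora} = 229 − 5x_{Kora} − 2x_{Nadir} = 0, so x_{Kora} = 45.8 − 0.4x_{Nadir}.
At x_{Nadir} = 32: x_{Kora} = 45.8 − 0.4·32 = 33.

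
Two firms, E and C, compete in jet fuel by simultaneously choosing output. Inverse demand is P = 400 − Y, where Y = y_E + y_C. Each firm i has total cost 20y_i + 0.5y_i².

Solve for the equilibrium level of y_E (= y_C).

Firm E's profit: π = y_E(400 − (y_E + y_C)) − 20y_E − 0.5y_E².
∂π/∂y_E = 380 − 3y_E − y_C = 0, so y_E = 380/3 − (1/3)y_C.
Setting y_E = y_C in the reaction function: y_E = 380/3 − (1/3)y_E, so y_E = (380/3) / (4/3) = 95.

95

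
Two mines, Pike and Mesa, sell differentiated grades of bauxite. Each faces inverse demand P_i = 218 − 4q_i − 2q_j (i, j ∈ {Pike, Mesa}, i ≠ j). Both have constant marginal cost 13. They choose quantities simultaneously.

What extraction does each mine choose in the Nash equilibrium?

20.5

Mine Pike's profit: π = q_{Pike}(218 − 4q_{Pike} − 2q_{Mesa}) − 13q_{Pike}.
∂π/∂q_{Pike} = 205 − 8q_{Pike} − 2q_{Mesa} = 0 ⇒ q_{Pike} = 25.625 − 0.25q_{Mesa}.
Setting q_{Pike} = q_{Mesa} in the reaction function: q_{Pike} = 25.625 − 0.25q_{Pike}, so q_{Pike} = 25.625 / 1.25 = 20.5.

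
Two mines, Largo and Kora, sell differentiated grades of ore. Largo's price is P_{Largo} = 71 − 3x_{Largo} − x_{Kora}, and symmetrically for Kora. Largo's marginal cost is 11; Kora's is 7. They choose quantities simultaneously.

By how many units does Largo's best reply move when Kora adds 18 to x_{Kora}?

Mine Largo's profit: π = x_{Largo}(71 − 3x_{Largo} − x_{Kora}) − 11x_{Largo}.
∂π/∂x_{Largo} = 60 − 6x_{Largo} − x_{Kora} = 0 ⇒ x_{Largo} = 10 − (1/6)x_{Kora}.
The reaction-function slope is −1/6, so an 18-unit rise in x_{Kora} moves x_{Largo} by −1/6 × 18 = −3. Largo's best response falls — the actions are strategic substitutes.

-3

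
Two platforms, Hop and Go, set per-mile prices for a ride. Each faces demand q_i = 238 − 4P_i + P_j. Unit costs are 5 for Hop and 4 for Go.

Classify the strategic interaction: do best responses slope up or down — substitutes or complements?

Hop's profit: π = (P_{Hop} − 5)(238 − 4P_{Hop} + P_{Go}).
∂π/∂P_{Hop} = 258 − 8P_{Hop} + P_{Go} = 0 ⇒ P_{Hop} = 32.25 + 0.125P_{Go}.
The best-response slope dP_{Hop}/dP_{Go} = 0.125 > 0: the reaction function is upward-sloping, so the choices are strategic complements.

strategic complements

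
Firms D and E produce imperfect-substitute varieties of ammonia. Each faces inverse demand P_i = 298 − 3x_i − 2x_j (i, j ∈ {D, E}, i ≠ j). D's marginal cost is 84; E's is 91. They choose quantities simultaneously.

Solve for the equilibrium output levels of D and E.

27.1875, 25.4375

Firm D's profit: π = x_D(298 − 3x_D − 2x_E) − 84x_D.
∂π/∂x_D = 214 − 6x_D − 2x_E = 0 ⇒ x_D = 107/3 − (1/3)x_E.
Similarly x_E = 34.5 − (1/3)x_D.
Solving the two reaction functions simultaneously: (1 − (−1/3)(−1/3))x_D = 107/3 − (1/3)·34.5, so (8/9)x_D = 145/6 and x_D = 27.1875.
Then x_E = 34.5 − (1/3)·27.1875 = 25.4375.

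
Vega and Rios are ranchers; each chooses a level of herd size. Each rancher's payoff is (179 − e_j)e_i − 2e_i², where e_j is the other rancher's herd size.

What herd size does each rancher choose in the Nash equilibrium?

35.8

Vega's payoff is (179 − e_R)e_V − 2e_V².
∂π/∂e_V = 179 − e_R − 4e_V = 0, so e_V = 44.75 − 0.25e_R.
The game is symmetric, so in equilibrium e_R = e_V: the reaction function gives 1.25e_V = 44.75, hence e_V = 35.8.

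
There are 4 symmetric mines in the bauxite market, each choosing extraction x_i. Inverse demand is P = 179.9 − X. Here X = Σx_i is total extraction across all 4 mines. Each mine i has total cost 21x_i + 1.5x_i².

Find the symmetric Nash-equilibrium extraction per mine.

19.8625

A representative mine's profit is π_i = x_i(179.9 − X) − 21x_i − 1.5x_i², with X = x_i + Σ_{j≠i} x_j.
First-order condition: 158.9 − 5x_i − Σ_{j≠i} x_j = 0.
With identical mines, set every x_j = x: then 158.9 − 5x − 3x = 0, i.e. x = 158.9/8 = 19.8625.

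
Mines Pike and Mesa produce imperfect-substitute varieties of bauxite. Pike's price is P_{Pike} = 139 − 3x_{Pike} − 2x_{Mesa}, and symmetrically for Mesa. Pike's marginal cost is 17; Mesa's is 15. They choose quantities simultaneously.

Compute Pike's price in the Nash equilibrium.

62.375

Mine Pike's profit: π = x_{Pike}(139 − 3x_{Pike} − 2x_{Mesa}) − 17x_{Pike}.
∂π/∂x_{Pike} = 122 − 6x_{Pike} − 2x_{Mesa} = 0 ⇒ x_{Pike} = 61/3 − (1/3)x_{Mesa}.
Similarly x_{Mesa} = 62/3 − (1/3)x_{Pike}.
Solving the two reaction functions simultaneously: (1 − (−1/3)(−1/3))x_{Pike} = 61/3 − (1/3)·(62/3), so (8/9)x_{Pike} = 121/9 and x_{Pike} = 15.125.
Then x_{Mesa} = 62/3 − (1/3)·15.125 = 15.625.
P_{Pike} = 139 − 3·15.125 − 2·15.625 = 62.375.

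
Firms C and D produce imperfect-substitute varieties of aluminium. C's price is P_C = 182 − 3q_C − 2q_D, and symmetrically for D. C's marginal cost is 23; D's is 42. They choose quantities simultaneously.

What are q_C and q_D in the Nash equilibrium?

21.0625, 16.3125

Firm C's profit: π = q_C(182 − 3q_C − 2q_D) − 23q_C.
∂π/∂q_C = 159 − 6q_C − 2q_D = 0 ⇒ q_C = 26.5 − (1/3)q_D.
Similarly q_D = 70/3 − (1/3)q_C.
Plugging q_D into C's best response: q_C = 26.5 − (1/3)(70/3 − (1/3)q_C) ⇒ (8/9)q_C = 337/18, so q_C = 21.0625.
Then q_D = 70/3 − (1/3)·21.0625 = 16.3125.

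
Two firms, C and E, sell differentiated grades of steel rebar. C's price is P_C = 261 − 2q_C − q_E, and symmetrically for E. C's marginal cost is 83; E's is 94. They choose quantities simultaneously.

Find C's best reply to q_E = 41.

34.25

Firm C's profit: π = q_C(261 − 2q_C − q_E) − 83q_C.
∂π/∂q_C = 178 − 4q_C − q_E = 0 ⇒ q_C = 44.5 − 0.25q_E.
At q_E = 41: q_C = 44.5 − 0.25·41 = 34.25.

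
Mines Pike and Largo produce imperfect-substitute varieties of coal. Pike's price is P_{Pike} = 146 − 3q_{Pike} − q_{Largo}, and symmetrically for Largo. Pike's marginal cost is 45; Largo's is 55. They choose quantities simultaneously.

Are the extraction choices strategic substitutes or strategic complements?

Mine Pike's profit: π = q_{Pike}(146 − 3q_{Pike} − q_{Largo}) − 45q_{Pike}.
∂π/∂q_{Pike} = 101 − 6q_{Pike} − q_{Largo} = 0 ⇒ q_{Pike} = 101/6 − (1/6)q_{Largo}.
The best-response slope dq_{Pike}/dq_{Largo} = −1/6 < 0: the reaction function is downward-sloping, so the choices are strategic substitutes.

strategic substitutes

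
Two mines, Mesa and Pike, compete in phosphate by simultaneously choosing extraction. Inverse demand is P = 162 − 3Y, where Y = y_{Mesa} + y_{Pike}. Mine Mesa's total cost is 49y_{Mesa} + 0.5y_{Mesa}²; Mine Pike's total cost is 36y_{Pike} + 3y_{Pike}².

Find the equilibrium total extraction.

Mine Mesa's profit: π = y_{Mesa}(162 − 3(y_{Mesa} + y_{Pike})) − 49y_{Mesa} − 0.5y_{Mesa}².
∂π/∂y_{Mesa} = 113 − 7y_{Mesa} − 3y_{Pike} = 0, so y_{Mesa} = 113/7 − (3/7)y_{Pike}.
For Pike: ∂π/∂y_{Pike} = 126 − 12y_{Pike} − 3y_{Mesa} = 0 ⇒ y_{Pike} = 10.5 − 0.25y_{Mesa}.
Substituting the second reaction function into the first: y_{Mesa} = 113/7 − (3/7)(10.5 − 0.25y_{Mesa}), which gives (25/28)y_{Mesa} = 163/14 ⇒ y_{Mesa} = 13.04.
Then y_{Pike} = 10.5 − 0.25·13.04 = 7.24.
Total extraction: 13.04 + 7.24 = 20.28.

20.28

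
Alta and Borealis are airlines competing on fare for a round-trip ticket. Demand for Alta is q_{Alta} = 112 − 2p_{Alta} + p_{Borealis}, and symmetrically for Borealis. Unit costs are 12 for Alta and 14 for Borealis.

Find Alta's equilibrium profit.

2257.92

Alta's profit: π = (p_{Alta} − 12)(112 − 2p_{Alta} + p_{Borealis}).
∂π/∂p_{Alta} = 136 − 4p_{Alta} + p_{Borealis} = 0 ⇒ p_{Alta} = 34 + 0.25p_{Borealis}.
Similarly p_{Borealis} = 35 + 0.25p_{Alta}.
Plugging p_{Borealis} into Alta's best response: p_{Alta} = 34 + 0.25(35 + 0.25p_{Alta}) ⇒ 0.9375p_{Alta} = 42.75, so p_{Alta} = 45.6.
Then p_{Borealis} = 35 + 0.25·45.6 = 46.4.
q_{Alta} = 112 − 2·45.6 + 46.4 = 67.2.
Profit = (45.6 − 12)·67.2 = 2257.92.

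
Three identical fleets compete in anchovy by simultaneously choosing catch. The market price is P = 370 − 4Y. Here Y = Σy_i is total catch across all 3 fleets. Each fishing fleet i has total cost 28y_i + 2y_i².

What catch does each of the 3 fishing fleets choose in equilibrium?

A representative fishing fleet's profit is π_i = y_i(370 − 4Y) − 28y_i − 2y_i², with Y = y_i + Σ_{j≠i} y_j.
First-order condition: 342 − 12y_i − 4Σ_{j≠i} y_j = 0.
With identical fishing fleets, set every y_j = y: then 342 − 12y − 8y = 0, i.e. y = 342/20 = 17.1.

17.1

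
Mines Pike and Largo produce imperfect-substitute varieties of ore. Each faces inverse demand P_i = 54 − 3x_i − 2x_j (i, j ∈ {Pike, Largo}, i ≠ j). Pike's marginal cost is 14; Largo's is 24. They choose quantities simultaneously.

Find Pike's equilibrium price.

30.875

Mine Pike's profit: π = x_{Pike}(54 − 3x_{Pike} − 2x_{Largo}) − 14x_{Pike}.
∂π/∂x_{Pike} = 40 − 6x_{Pike} − 2x_{Largo} = 0 ⇒ x_{Pike} = 20/3 − (1/3)x_{Largo}.
Similarly x_{Largo} = 5 − (1/3)x_{Pike}.
Plugging x_{Largo} into Pike's best response: x_{Pike} = 20/3 − (1/3)(5 − (1/3)x_{Pike}) ⇒ (8/9)x_{Pike} = 5, so x_{Pike} = 5.625.
Then x_{Largo} = 5 − (1/3)·5.625 = 3.125.
P_{Pike} = 54 − 3·5.625 − 2·3.125 = 30.875.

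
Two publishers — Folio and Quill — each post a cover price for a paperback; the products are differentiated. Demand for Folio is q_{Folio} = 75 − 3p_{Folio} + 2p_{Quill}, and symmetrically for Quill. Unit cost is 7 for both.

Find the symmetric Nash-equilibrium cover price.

24

Folio's profit: π = (p_{Folio} − 7)(75 − 3p_{Folio} + 2p_{Quill}).
∂π/∂p_{Folio} = 96 − 6p_{Folio} + 2p_{Quill} = 0 ⇒ p_{Folio} = 16 + (1/3)p_{Quill}.
By symmetry p_{Quill} = p_{Folio}; substituting into the reaction function, (2/3)p_{Folio} = 16 and p_{Folio} = 24.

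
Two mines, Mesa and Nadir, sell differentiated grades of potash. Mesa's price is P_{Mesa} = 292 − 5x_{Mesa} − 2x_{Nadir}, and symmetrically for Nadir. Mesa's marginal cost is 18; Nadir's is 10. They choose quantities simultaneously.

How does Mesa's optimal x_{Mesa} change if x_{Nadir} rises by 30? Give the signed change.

-6

Mine Mesa's profit: π = x_{Mesa}(292 − 5x_{Mesa} − 2x_{Nadir}) − 18x_{Mesa}.
∂π/∂x_{Mesa} = 274 − 10x_{Mesa} − 2x_{Nadir} = 0 ⇒ x_{Mesa} = 27.4 − 0.2x_{Nadir}.
The reaction-function slope is −0.2, so a 30-unit rise in x_{Nadir} moves x_{Mesa} by −0.2 × 30 = −6. Mesa's best response falls — the actions are strategic substitutes.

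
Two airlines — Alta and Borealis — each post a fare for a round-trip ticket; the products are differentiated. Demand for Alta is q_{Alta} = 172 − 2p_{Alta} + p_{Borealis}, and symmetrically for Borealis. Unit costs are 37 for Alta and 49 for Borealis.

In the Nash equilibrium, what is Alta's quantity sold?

93.2

Alta's profit: π = (p_{Alta} − 37)(172 − 2p_{Alta} + p_{Borealis}).
∂π/∂p_{Alta} = 246 − 4p_{Alta} + p_{Borealis} = 0 ⇒ p_{Alta} = 61.5 + 0.25p_{Borealis}.
Similarly p_{Borealis} = 67.5 + 0.25p_{Alta}.
Substituting the second reaction function into the first: p_{Alta} = 61.5 + 0.25(67.5 + 0.25p_{Alta}), which gives 0.9375p_{Alta} = 78.375 ⇒ p_{Alta} = 83.6.
Then p_{Borealis} = 67.5 + 0.25·83.6 = 88.4.
q_{Alta} = 172 − 2·83.6 + 88.4 = 93.2.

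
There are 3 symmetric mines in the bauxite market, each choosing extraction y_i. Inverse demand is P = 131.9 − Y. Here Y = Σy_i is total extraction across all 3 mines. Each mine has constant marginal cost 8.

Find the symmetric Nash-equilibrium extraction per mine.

A representative mine's profit is π_i = y_i(131.9 − Y) − 8y_i, with Y = y_i + Σ_{j≠i} y_j.
First-order condition: 123.9 − 2y_i − Σ_{j≠i} y_j = 0.
In a symmetric equilibrium every mine chooses the same y, so Σ_{j≠i} y_j = 2y. The condition becomes 123.9 − 4y = 0, giving y = 123.9/4 = 30.975.

30.975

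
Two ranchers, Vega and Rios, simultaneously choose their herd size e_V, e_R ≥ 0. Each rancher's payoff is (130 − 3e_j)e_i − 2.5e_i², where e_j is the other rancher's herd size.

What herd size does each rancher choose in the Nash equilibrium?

16.25

Vega's payoff is (130 − 3e_R)e_V − 2.5e_V².
∂π/∂e_V = 130 − 3e_R − 5e_V = 0, so e_V = 26 − 0.6e_R.
The game is symmetric, so in equilibrium e_R = e_V: the reaction function gives 1.6e_V = 26, hence e_V = 16.25.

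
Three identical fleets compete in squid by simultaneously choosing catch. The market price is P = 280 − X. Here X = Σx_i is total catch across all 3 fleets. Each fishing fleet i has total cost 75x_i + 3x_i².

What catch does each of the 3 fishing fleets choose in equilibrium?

A representative fishing fleet's profit is π_i = x_i(280 − X) − 75x_i − 3x_i², with X = x_i + Σ_{j≠i} x_j.
First-order condition: 205 − 8x_i − Σ_{j≠i} x_j = 0.
Imposing symmetry (x_j = x for all j) turns Σ_{j≠i} x_j into 2x, so 205 = 10x and x = 20.5.

20.5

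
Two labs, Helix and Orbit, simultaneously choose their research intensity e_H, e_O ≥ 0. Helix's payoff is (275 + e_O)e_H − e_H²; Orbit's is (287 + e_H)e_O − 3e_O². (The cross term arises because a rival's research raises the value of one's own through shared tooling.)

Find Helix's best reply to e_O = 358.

316.5

Expanding Helix's payoff: 275e_H + e_Oe_H − e_H².
∂π/∂e_H = 275 + e_O − 2e_H = 0, so e_H = 137.5 + 0.5e_O.
At e_O = 358: e_H = 137.5 + 0.5·358 = 316.5.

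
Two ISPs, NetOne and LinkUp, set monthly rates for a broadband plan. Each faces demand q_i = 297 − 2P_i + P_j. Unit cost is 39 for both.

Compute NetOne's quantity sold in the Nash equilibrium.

172

NetOne's profit: π = (P_{NetOne} − 39)(297 − 2P_{NetOne} + P_{LinkUp}).
∂π/∂P_{NetOne} = 375 − 4P_{NetOne} + P_{LinkUp} = 0 ⇒ P_{NetOne} = 93.75 + 0.25P_{LinkUp}.
By symmetry P_{LinkUp} = P_{NetOne}; substituting into the reaction function, 0.75P_{NetOne} = 93.75 and P_{NetOne} = 125.
q_{NetOne} = 297 − 2·125 + 125 = 172.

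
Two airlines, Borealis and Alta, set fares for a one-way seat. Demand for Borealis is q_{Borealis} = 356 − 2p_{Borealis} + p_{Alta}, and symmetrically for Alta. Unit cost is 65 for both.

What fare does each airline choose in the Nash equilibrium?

Borealis's profit: π = (p_{Borealis} − 65)(356 − 2p_{Borealis} + p_{Alta}).
∂π/∂p_{Borealis} = 486 − 4p_{Borealis} + p_{Alta} = 0 ⇒ p_{Borealis} = 121.5 + 0.25p_{Alta}.
The game is symmetric, so in equilibrium p_{Alta} = p_{Borealis}: the reaction function gives 0.75p_{Borealis} = 121.5, hence p_{Borealis} = 162.

162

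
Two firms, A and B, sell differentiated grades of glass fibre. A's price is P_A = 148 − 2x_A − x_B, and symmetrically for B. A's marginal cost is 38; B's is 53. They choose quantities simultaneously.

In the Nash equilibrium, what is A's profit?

1058

Firm A's profit: π = x_A(148 − 2x_A − x_B) − 38x_A.
∂π/∂x_A = 110 − 4x_A − x_B = 0 ⇒ x_A = 27.5 − 0.25x_B.
Similarly x_B = 23.75 − 0.25x_A.
Solving the two reaction functions simultaneously: (1 − (−0.25)(−0.25))x_A = 27.5 − 0.25·23.75, so 0.9375x_A = 21.5625 and x_A = 23.
Then x_B = 23.75 − 0.25·23 = 18.
P_A = 148 − 2·23 − 18 = 84.
Profit = (84 − 38)·23 = 1058.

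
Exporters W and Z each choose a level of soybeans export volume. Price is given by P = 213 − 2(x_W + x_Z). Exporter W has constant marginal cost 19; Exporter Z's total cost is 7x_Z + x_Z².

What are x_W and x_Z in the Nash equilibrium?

Exporter W's profit: π = x_W(213 − 2(x_W + x_Z)) − 19x_W.
∂π/∂x_W = 194 − 4x_W − 2x_Z = 0, so x_W = 48.5 − 0.5x_Z.
For Z: ∂π/∂x_Z = 206 − 6x_Z − 2x_W = 0 ⇒ x_Z = 103/3 − (1/3)x_W.
Plugging x_Z into W's best response: x_W = 48.5 − 0.5(103/3 − (1/3)x_W) ⇒ (5/6)x_W = 94/3, so x_W = 37.6.
Then x_Z = 103/3 − (1/3)·37.6 = 21.8.

37.6, 21.8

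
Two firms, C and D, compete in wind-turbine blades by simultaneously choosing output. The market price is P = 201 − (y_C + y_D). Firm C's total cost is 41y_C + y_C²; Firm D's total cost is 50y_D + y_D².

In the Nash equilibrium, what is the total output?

Firm C's profit: π = y_C(201 − (y_C + y_D)) − 41y_C − y_C².
∂π/∂y_C = 160 − 4y_C − y_D = 0, so y_C = 40 − 0.25y_D.
By the same steps for D: y_D = 37.75 − 0.25y_C.
Plugging y_D into C's best response: y_C = 40 − 0.25(37.75 − 0.25y_C) ⇒ 0.9375y_C = 30.5625, so y_C = 32.6.
Then y_D = 37.75 − 0.25·32.6 = 29.6.
Total output: 32.6 + 29.6 = 62.2.

62.2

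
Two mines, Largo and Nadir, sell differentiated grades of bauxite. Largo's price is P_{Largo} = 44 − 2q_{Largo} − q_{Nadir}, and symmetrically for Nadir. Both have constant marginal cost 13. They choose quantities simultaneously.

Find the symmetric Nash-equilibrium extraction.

6.2

Mine Largo's profit: π = q_{Largo}(44 − 2q_{Largo} − q_{Nadir}) − 13q_{Largo}.
∂π/∂q_{Largo} = 31 − 4q_{Largo} − q_{Nadir} = 0 ⇒ q_{Largo} = 7.75 − 0.25q_{Nadir}.
By symmetry q_{Nadir} = q_{Largo}; substituting into the reaction function, 1.25q_{Largo} = 7.75 and q_{Largo} = 6.2.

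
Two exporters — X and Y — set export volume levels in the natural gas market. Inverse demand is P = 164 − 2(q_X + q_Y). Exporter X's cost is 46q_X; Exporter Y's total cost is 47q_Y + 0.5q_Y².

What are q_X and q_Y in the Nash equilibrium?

Exporter X's profit: π = q_X(164 − 2(q_X + q_Y)) − 46q_X.
∂π/∂q_X = 118 − 4q_X − 2q_Y = 0, so q_X = 29.5 − 0.5q_Y.
For Y: ∂π/∂q_Y = 117 − 5q_Y − 2q_X = 0 ⇒ q_Y = 23.4 − 0.4q_X.
Solving the two reaction functions simultaneously: (1 − (−0.5)(−0.4))q_X = 29.5 − 0.5·23.4, so 0.8q_X = 17.8 and q_X = 22.25.
Then q_Y = 23.4 − 0.4·22.25 = 14.5.

22.25, 14.5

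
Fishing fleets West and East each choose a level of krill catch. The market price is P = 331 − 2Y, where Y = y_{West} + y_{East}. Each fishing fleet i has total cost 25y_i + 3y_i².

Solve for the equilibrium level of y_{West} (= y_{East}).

Fishing fleet West's profit: π = y_{West}(331 − 2(y_{West} + y_{East})) − 25y_{West} − 3y_{West}².
∂π/∂y_{West} = 306 − 10y_{West} − 2y_{East} = 0, so y_{West} = 30.6 − 0.2y_{East}.
The game is symmetric, so in equilibrium y_{East} = y_{West}: the reaction function gives 1.2y_{West} = 30.6, hence y_{West} = 25.5.

25.5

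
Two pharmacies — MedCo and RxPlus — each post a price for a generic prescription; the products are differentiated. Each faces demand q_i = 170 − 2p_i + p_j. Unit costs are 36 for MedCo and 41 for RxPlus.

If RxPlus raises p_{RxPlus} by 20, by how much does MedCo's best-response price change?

MedCo's profit: π = (p_{MedCo} − 36)(170 − 2p_{MedCo} + p_{RxPlus}).
∂π/∂p_{MedCo} = 242 − 4p_{MedCo} + p_{RxPlus} = 0 ⇒ p_{MedCo} = 60.5 + 0.25p_{RxPlus}.
The reaction-function slope is 0.25, so a 20-unit rise in p_{RxPlus} moves p_{MedCo} by 0.25 × 20 = 5. MedCo's best response rises — the actions are strategic complements.

5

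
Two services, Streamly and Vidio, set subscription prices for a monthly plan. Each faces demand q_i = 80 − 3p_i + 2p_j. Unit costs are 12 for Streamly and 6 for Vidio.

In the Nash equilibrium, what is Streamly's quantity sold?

Streamly's profit: π = (p_{Streamly} − 12)(80 − 3p_{Streamly} + 2p_{Vidio}).
∂π/∂p_{Streamly} = 116 − 6p_{Streamly} + 2p_{Vidio} = 0 ⇒ p_{Streamly} = 58/3 + (1/3)p_{Vidio}.
Similarly p_{Vidio} = 49/3 + (1/3)p_{Streamly}.
Solving the two reaction functions simultaneously: (1 − (1/3)(1/3))p_{Streamly} = 58/3 + (1/3)·(49/3), so (8/9)p_{Streamly} = 223/9 and p_{Streamly} = 27.875.
Then p_{Vidio} = 49/3 + (1/3)·27.875 = 25.625.
q_{Streamly} = 80 − 3·27.875 + 2·25.625 = 47.625.

47.625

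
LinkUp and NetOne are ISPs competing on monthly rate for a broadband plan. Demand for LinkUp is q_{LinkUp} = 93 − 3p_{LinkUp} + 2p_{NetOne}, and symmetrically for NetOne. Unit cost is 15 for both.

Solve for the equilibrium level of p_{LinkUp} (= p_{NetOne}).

LinkUp's profit: π = (p_{LinkUp} − 15)(93 − 3p_{LinkUp} + 2p_{NetOne}).
∂π/∂p_{LinkUp} = 138 − 6p_{LinkUp} + 2p_{NetOne} = 0 ⇒ p_{LinkUp} = 23 + (1/3)p_{NetOne}.
Setting p_{LinkUp} = p_{NetOne} in the reaction function: p_{LinkUp} = 23 + (1/3)p_{LinkUp}, so p_{LinkUp} = 23 / (2/3) = 34.5.

34.5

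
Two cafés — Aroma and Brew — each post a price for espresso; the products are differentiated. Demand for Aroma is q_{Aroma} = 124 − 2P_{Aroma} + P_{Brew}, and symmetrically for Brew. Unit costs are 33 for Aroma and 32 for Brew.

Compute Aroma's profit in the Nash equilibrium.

Aroma's profit: π = (P_{Aroma} − 33)(124 − 2P_{Aroma} + P_{Brew}).
∂π/∂P_{Aroma} = 190 − 4P_{Aroma} + P_{Brew} = 0 ⇒ P_{Aroma} = 47.5 + 0.25P_{Brew}.
Similarly P_{Brew} = 47 + 0.25P_{Aroma}.
Substituting the second reaction function into the first: P_{Aroma} = 47.5 + 0.25(47 + 0.25P_{Aroma}), which gives 0.9375P_{Aroma} = 59.25 ⇒ P_{Aroma} = 63.2.
Then P_{Brew} = 47 + 0.25·63.2 = 62.8.
q_{Aroma} = 124 − 2·63.2 + 62.8 = 60.4.
Profit = (63.2 − 33)·60.4 = 1824.08.

1824.08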